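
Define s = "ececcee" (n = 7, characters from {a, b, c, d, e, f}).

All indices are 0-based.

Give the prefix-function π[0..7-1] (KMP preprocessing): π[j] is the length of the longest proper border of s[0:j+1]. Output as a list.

π[0] = 0
j=1 s[j]='c': π[1]=0 (border '')
j=2 s[j]='e': π[2]=1 (border 'e')
j=3 s[j]='c': π[3]=2 (border 'ec')
j=4 s[j]='c': k: 2→0; π[4]=0 (border '')
j=5 s[j]='e': π[5]=1 (border 'e')
j=6 s[j]='e': k: 1→0; π[6]=1 (border 'e')

[0, 0, 1, 2, 0, 1, 1]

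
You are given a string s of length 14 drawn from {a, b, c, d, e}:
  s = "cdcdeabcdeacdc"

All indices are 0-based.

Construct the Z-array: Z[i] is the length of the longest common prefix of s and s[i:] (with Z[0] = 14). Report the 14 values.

[14, 0, 2, 0, 0, 0, 0, 2, 0, 0, 0, 3, 0, 1]

Z[0]=14
i=1: fresh scan; Z[1]=0
i=2: fresh scan; Z[2]=2 scan→box=[2,4)
i=3: min(r-i=1, Z[1]=0)=0; Z[3]=0
i=4: fresh scan; Z[4]=0
i=5: fresh scan; Z[5]=0
i=6: fresh scan; Z[6]=0
i=7: fresh scan; Z[7]=2 scan→box=[7,9)
i=8: min(r-i=1, Z[1]=0)=0; Z[8]=0
i=9: fresh scan; Z[9]=0
i=10: fresh scan; Z[10]=0
i=11: fresh scan; Z[11]=3 scan→box=[11,14)
i=12: min(r-i=2, Z[1]=0)=0; Z[12]=0
i=13: min(r-i=1, Z[2]=2)=1; Z[13]=1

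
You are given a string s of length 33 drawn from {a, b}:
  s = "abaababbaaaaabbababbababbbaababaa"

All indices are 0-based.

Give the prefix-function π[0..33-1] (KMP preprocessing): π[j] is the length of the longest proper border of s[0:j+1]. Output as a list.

[0, 0, 1, 1, 2, 3, 2, 0, 1, 1, 1, 1, 1, 2, 0, 1, 2, 3, 2, 0, 1, 2, 3, 2, 0, 0, 1, 1, 2, 3, 2, 3, 4]

π[0] = 0
j=1 s[j]='b': π[1]=0 (border '')
j=2 s[j]='a': π[2]=1 (border 'a')
j=3 s[j]='a': k: 1→0; π[3]=1 (border 'a')
j=4 s[j]='b': π[4]=2 (border 'ab')
j=5 s[j]='a': π[5]=3 (border 'aba')
j=6 s[j]='b': k: 3→1; π[6]=2 (border 'ab')
j=7 s[j]='b': k: 2→0; π[7]=0 (border '')
j=8 s[j]='a': π[8]=1 (border 'a')
j=9 s[j]='a': k: 1→0; π[9]=1 (border 'a')
j=10 s[j]='a': k: 1→0; π[10]=1 (border 'a')
j=11 s[j]='a': k: 1→0; π[11]=1 (border 'a')
j=12 s[j]='a': k: 1→0; π[12]=1 (border 'a')
j=13 s[j]='b': π[13]=2 (border 'ab')
j=14 s[j]='b': k: 2→0; π[14]=0 (border '')
j=15 s[j]='a': π[15]=1 (border 'a')
j=16 s[j]='b': π[16]=2 (border 'ab')
j=17 s[j]='a': π[17]=3 (border 'aba')
j=18 s[j]='b': k: 3→1; π[18]=2 (border 'ab')
j=19 s[j]='b': k: 2→0; π[19]=0 (border '')
j=20 s[j]='a': π[20]=1 (border 'a')
j=21 s[j]='b': π[21]=2 (border 'ab')
j=22 s[j]='a': π[22]=3 (border 'aba')
j=23 s[j]='b': k: 3→1; π[23]=2 (border 'ab')
j=24 s[j]='b': k: 2→0; π[24]=0 (border '')
j=25 s[j]='b': π[25]=0 (border '')
j=26 s[j]='a': π[26]=1 (border 'a')
j=27 s[j]='a': k: 1→0; π[27]=1 (border 'a')
j=28 s[j]='b': π[28]=2 (border 'ab')
j=29 s[j]='a': π[29]=3 (border 'aba')
j=30 s[j]='b': k: 3→1; π[30]=2 (border 'ab')
j=31 s[j]='a': π[31]=3 (border 'aba')
j=32 s[j]='a': π[32]=4 (border 'abaa')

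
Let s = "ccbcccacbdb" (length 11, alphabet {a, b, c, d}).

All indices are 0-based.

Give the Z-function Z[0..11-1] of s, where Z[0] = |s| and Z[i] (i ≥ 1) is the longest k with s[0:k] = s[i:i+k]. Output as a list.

[11, 1, 0, 2, 2, 1, 0, 1, 0, 0, 0]

Z[0]=11
i=1: outside box; Z[1]=1 extend→box=[1,2)
i=2: outside box; Z[2]=0
i=3: outside box; Z[3]=2 extend→box=[3,5)
i=4: min(r-i=1, Z[1]=1)=1; Z[4]=2 extend→box=[4,6)
i=5: min(r-i=1, Z[1]=1)=1; Z[5]=1
i=6: outside box; Z[6]=0
i=7: outside box; Z[7]=1 extend→box=[7,8)
i=8: outside box; Z[8]=0
i=9: outside box; Z[9]=0
i=10: outside box; Z[10]=0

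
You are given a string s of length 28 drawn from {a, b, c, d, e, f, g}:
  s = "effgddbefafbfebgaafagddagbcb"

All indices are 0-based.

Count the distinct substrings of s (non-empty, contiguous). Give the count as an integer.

rank | idx | suffix
   0 |  16 | aafagddagbcb
   1 |  17 | afagddagbcb
   2 |   9 | afbfebgaafagddagbcb
   3 |  23 | agbcb
   4 |  19 | agddagbcb
   5 |  27 | b
   6 |  25 | bcb
   7 |   6 | befafbfebgaafagddagbcb
   8 |  11 | bfebgaafagddagbcb
   9 |  14 | bgaafagddagbcb
  10 |  26 | cb
  11 |  22 | dagbcb
  12 |   5 | dbefafbfebgaafagddagbcb
  13 |  21 | ddagbcb
  14 |   4 | ddbefafbfebgaafagddagbcb
  15 |  13 | ebgaafagddagbcb
  16 |   7 | efafbfebgaafagddagbcb
  17 |   0 | effgddbefafbfebgaafagddagbcb
  18 |   8 | fafbfebgaafagddagbcb
  19 |  18 | fagddagbcb
  20 |  10 | fbfebgaafagddagbcb
  21 |  12 | febgaafagddagbcb
  22 |   1 | ffgddbefafbfebgaafagddagbcb
  23 |   2 | fgddbefafbfebgaafagddagbcb
  24 |  15 | gaafagddagbcb
  25 |  24 | gbcb
  26 |  20 | gddagbcb
  27 |   3 | gddbefafbfebgaafagddagbcb

SA = [16, 17, 9, 23, 19, 27, 25, 6, 11, 14, 26, 22, 5, 21, 4, 13, 7, 0, 8, 18, 10, 12, 1, 2, 15, 24, 20, 3]
i: (SA[i-1],SA[i]) lcp shared
  1: (16,17) 1 'a'
  2: (17,9) 2 'af'
  3: (9,23) 1 'a'
  4: (23,19) 2 'ag'
  5: (19,27) 0 ''
  6: (27,25) 1 'b'
  7: (25,6) 1 'b'
  8: (6,11) 1 'b'
  9: (11,14) 1 'b'
  10: (14,26) 0 ''
  11: (26,22) 0 ''
  12: (22,5) 1 'd'
  13: (5,21) 1 'd'
  14: (21,4) 2 'dd'
  15: (4,13) 0 ''
  16: (13,7) 1 'e'
  17: (7,0) 2 'ef'
  18: (0,8) 0 ''
  19: (8,18) 2 'fa'
  20: (18,10) 1 'f'
  21: (10,12) 1 'f'
  22: (12,1) 1 'f'
  23: (1,2) 1 'f'
  24: (2,15) 0 ''
  25: (15,24) 1 'g'
  26: (24,20) 1 'g'
  27: (20,3) 3 'gdd'

n(n+1)/2 = 28·29/2 = 406
Σ LCP = 0 + 1 + 2 + 1 + 2 + 0 + 1 + 1 + 1 + 1 + 0 + 0 + 1 + 1 + 2 + 0 + 1 + 2 + 0 + 2 + 1 + 1 + 1 + 1 + 0 + 1 + 1 + 3 = 28
distinct = 406 − 28 = 378

378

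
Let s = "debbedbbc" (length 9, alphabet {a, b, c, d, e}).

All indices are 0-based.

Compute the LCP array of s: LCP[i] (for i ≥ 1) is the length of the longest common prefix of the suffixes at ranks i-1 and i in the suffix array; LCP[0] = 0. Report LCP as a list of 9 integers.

rank→(start, suffix):
  0 → (6, 'bbc')
  1 → (2, 'bbedbbc')
  2 → (7, 'bc')
  3 → (3, 'bedbbc')
  4 → (8, 'c')
  5 → (5, 'dbbc')
  6 → (0, 'debbedbbc')
  7 → (1, 'ebbedbbc')
  8 → (4, 'edbbc')

SA = [6, 2, 7, 3, 8, 5, 0, 1, 4]
rank  pair      lcp
   1  s[6:],s[2:]  2  'bb'
   2  s[2:],s[7:]  1  'b'
   3  s[7:],s[3:]  1  'b'
   4  s[3:],s[8:]  0  ''
   5  s[8:],s[5:]  0  ''
   6  s[5:],s[0:]  1  'd'
   7  s[0:],s[1:]  0  ''
   8  s[1:],s[4:]  1  'e'

[0, 2, 1, 1, 0, 0, 1, 0, 1]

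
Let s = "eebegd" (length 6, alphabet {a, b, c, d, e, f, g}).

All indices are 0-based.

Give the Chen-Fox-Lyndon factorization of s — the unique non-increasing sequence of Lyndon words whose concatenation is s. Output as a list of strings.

["e", "e", "begd"]

emit factor 1: 'e' (i=0, period=1)
emit factor 2: 'e' (i=1, period=1)
emit factor 3: 'begd' (i=2, period=4)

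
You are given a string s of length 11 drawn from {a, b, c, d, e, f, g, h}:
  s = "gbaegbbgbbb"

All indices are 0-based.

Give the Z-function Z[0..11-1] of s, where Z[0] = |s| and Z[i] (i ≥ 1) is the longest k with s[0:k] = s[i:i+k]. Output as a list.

[11, 0, 0, 0, 2, 0, 0, 2, 0, 0, 0]

Z[0]=11
i=1: outside box; Z[1]=0
i=2: outside box; Z[2]=0
i=3: outside box; Z[3]=0
i=4: outside box; Z[4]=2 grow→box=[4,6)
i=5: min(r-i=1, Z[1]=0)=0; Z[5]=0
i=6: outside box; Z[6]=0
i=7: outside box; Z[7]=2 grow→box=[7,9)
i=8: min(r-i=1, Z[1]=0)=0; Z[8]=0
i=9: outside box; Z[9]=0
i=10: outside box; Z[10]=0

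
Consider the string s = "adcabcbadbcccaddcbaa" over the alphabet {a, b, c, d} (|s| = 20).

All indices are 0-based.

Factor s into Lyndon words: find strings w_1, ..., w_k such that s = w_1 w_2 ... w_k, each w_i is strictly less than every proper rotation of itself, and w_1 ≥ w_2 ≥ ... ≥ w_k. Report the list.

emit factor 1: 'adc' (i=0, period=3)
emit factor 2: 'abcbadbcccaddcb' (i=3, period=15)
emit factor 3: 'a' (i=18, period=1)
emit factor 4: 'a' (i=19, period=1)

["adc", "abcbadbcccaddcb", "a", "a"]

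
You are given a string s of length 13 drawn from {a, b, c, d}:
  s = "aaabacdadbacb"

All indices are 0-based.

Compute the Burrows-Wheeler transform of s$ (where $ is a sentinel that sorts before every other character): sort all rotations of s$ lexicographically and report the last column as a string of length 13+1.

rank  rotation        last
    0  $aaabacdadbacb  b
    1  aaabacdadbacb$  $
    2  aabacdadbacb$a  a
    3  abacdadbacb$aa  a
    4  acb$aaabacdadb  b
    5  acdadbacb$aaab  b
    6  adbacb$aaabacd  d
    7  b$aaabacdadbac  c
    8  bacb$aaabacdad  d
    9  bacdadbacb$aaa  a
   10  cb$aaabacdadba  a
   11  cdadbacb$aaaba  a
   12  dadbacb$aaabac  c
   13  dbacb$aaabacda  a

b$aabbdcdaaaca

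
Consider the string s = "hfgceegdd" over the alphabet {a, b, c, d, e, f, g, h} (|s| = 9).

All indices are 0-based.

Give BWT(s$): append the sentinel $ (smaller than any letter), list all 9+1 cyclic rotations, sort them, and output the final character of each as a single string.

dgdgcehfe$

rank  rotation    last
    0  $hfgceegdd  d
    1  ceegdd$hfg  g
    2  d$hfgceegd  d
    3  dd$hfgceeg  g
    4  eegdd$hfgc  c
    5  egdd$hfgce  e
    6  fgceegdd$h  h
    7  gceegdd$hf  f
    8  gdd$hfgcee  e
    9  hfgceegdd$  $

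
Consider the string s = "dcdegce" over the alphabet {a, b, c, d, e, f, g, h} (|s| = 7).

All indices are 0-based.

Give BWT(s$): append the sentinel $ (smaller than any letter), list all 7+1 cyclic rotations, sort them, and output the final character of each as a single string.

rank  rotation  last
    0  $dcdegce  e
    1  cdegce$d  d
    2  ce$dcdeg  g
    3  dcdegce$  $
    4  degce$dc  c
    5  e$dcdegc  c
    6  egce$dcd  d
    7  gce$dcde  e

edg$ccde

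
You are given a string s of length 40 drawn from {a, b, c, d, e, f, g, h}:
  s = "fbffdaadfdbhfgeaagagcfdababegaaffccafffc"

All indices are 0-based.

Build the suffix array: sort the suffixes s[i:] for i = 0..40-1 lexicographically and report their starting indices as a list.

[5, 29, 15, 23, 25, 6, 30, 35, 16, 18, 24, 26, 1, 10, 39, 34, 33, 20, 4, 22, 9, 7, 14, 27, 0, 38, 32, 3, 21, 8, 37, 31, 2, 36, 12, 28, 17, 19, 13, 11]

rank→(start, suffix):
  0 → (5, 'aadfdbhfgeaagagcfdababegaaffccafffc')
  1 → (29, 'aaffccafffc')
  2 → (15, 'aagagcfdababegaaffccafffc')
  3 → (23, 'ababegaaffccafffc')
  4 → (25, 'abegaaffccafffc')
  5 → (6, 'adfdbhfgeaagagcfdababegaaffccafffc')
  6 → (30, 'affccafffc')
  7 → (35, 'afffc')
  8 → (16, 'agagcfdababegaaffccafffc')
  9 → (18, 'agcfdababegaaffccafffc')
  10 → (24, 'babegaaffccafffc')
  11 → (26, 'begaaffccafffc')
  12 → (1, 'bffdaadfdbhfgeaagagcfdababegaaffccafffc')
  13 → (10, 'bhfgeaagagcfdababegaaffccafffc')
  14 → (39, 'c')
  15 → (34, 'cafffc')
  16 → (33, 'ccafffc')
  17 → (20, 'cfdababegaaffccafffc')
  18 → (4, 'daadfdbhfgeaagagcfdababegaaffccafffc')
  19 → (22, 'dababegaaffccafffc')
  20 → (9, 'dbhfgeaagagcfdababegaaffccafffc')
  21 → (7, 'dfdbhfgeaagagcfdababegaaffccafffc')
  22 → (14, 'eaagagcfdababegaaffccafffc')
  23 → (27, 'egaaffccafffc')
  24 → (0, 'fbffdaadfdbhfgeaagagcfdababegaaffccafffc')
  25 → (38, 'fc')
  26 → (32, 'fccafffc')
  27 → (3, 'fdaadfdbhfgeaagagcfdababegaaffccafffc')
  28 → (21, 'fdababegaaffccafffc')
  29 → (8, 'fdbhfgeaagagcfdababegaaffccafffc')
  30 → (37, 'ffc')
  31 → (31, 'ffccafffc')
  32 → (2, 'ffdaadfdbhfgeaagagcfdababegaaffccafffc')
  33 → (36, 'fffc')
  34 → (12, 'fgeaagagcfdababegaaffccafffc')
  35 → (28, 'gaaffccafffc')
  36 → (17, 'gagcfdababegaaffccafffc')
  37 → (19, 'gcfdababegaaffccafffc')
  38 → (13, 'geaagagcfdababegaaffccafffc')
  39 → (11, 'hfgeaagagcfdababegaaffccafffc')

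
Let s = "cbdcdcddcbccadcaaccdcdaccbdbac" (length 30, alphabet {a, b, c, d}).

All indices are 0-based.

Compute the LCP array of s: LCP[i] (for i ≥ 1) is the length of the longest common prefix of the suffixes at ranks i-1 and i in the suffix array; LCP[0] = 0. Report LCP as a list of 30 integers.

[0, 1, 2, 3, 1, 0, 1, 1, 2, 0, 1, 2, 1, 2, 3, 1, 2, 2, 1, 2, 4, 2, 0, 1, 1, 2, 2, 3, 3, 1]

rank | idx | suffix
   0 |  15 | aaccdcdaccbdbac
   1 |  28 | ac
   2 |  22 | accbdbac
   3 |  16 | accdcdaccbdbac
   4 |  12 | adcaaccdcdaccbdbac
   5 |  27 | bac
   6 |   9 | bccadcaaccdcdaccbdbac
   7 |  25 | bdbac
   8 |   1 | bdcdcddcbccadcaaccdcdaccbdbac
   9 |  29 | c
  10 |  14 | caaccdcdaccbdbac
  11 |  11 | cadcaaccdcdaccbdbac
  12 |   8 | cbccadcaaccdcdaccbdbac
  13 |  24 | cbdbac
  14 |   0 | cbdcdcddcbccadcaaccdcdaccbdbac
  15 |  10 | ccadcaaccdcdaccbdbac
  16 |  23 | ccbdbac
  17 |  17 | ccdcdaccbdbac
  18 |  20 | cdaccbdbac
  19 |  18 | cdcdaccbdbac
  20 |   3 | cdcddcbccadcaaccdcdaccbdbac
  21 |   5 | cddcbccadcaaccdcdaccbdbac
  22 |  21 | daccbdbac
  23 |  26 | dbac
  24 |  13 | dcaaccdcdaccbdbac
  25 |   7 | dcbccadcaaccdcdaccbdbac
  26 |  19 | dcdaccbdbac
  27 |   2 | dcdcddcbccadcaaccdcdaccbdbac
  28 |   4 | dcddcbccadcaaccdcdaccbdbac
  29 |   6 | ddcbccadcaaccdcdaccbdbac

SA = [15, 28, 22, 16, 12, 27, 9, 25, 1, 29, 14, 11, 8, 24, 0, 10, 23, 17, 20, 18, 3, 5, 21, 26, 13, 7, 19, 2, 4, 6]
rank  pair      lcp
   1  s[15:],s[28:]  1  'a'
   2  s[28:],s[22:]  2  'ac'
   3  s[22:],s[16:]  3  'acc'
   4  s[16:],s[12:]  1  'a'
   5  s[12:],s[27:]  0  ''
   6  s[27:],s[9:]  1  'b'
   7  s[9:],s[25:]  1  'b'
   8  s[25:],s[1:]  2  'bd'
   9  s[1:],s[29:]  0  ''
  10  s[29:],s[14:]  1  'c'
  11  s[14:],s[11:]  2  'ca'
  12  s[11:],s[8:]  1  'c'
  13  s[8:],s[24:]  2  'cb'
  14  s[24:],s[0:]  3  'cbd'
  15  s[0:],s[10:]  1  'c'
  16  s[10:],s[23:]  2  'cc'
  17  s[23:],s[17:]  2  'cc'
  18  s[17:],s[20:]  1  'c'
  19  s[20:],s[18:]  2  'cd'
  20  s[18:],s[3:]  4  'cdcd'
  21  s[3:],s[5:]  2  'cd'
  22  s[5:],s[21:]  0  ''
  23  s[21:],s[26:]  1  'd'
  24  s[26:],s[13:]  1  'd'
  25  s[13:],s[7:]  2  'dc'
  26  s[7:],s[19:]  2  'dc'
  27  s[19:],s[2:]  3  'dcd'
  28  s[2:],s[4:]  3  'dcd'
  29  s[4:],s[6:]  1  'd'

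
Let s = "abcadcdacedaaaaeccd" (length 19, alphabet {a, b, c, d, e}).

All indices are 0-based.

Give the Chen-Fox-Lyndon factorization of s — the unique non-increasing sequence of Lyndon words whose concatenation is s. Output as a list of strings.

emit factor 1: 'abcadcdaced' (i=0, period=11)
emit factor 2: 'aaaaeccd' (i=11, period=8)

["abcadcdaced", "aaaaeccd"]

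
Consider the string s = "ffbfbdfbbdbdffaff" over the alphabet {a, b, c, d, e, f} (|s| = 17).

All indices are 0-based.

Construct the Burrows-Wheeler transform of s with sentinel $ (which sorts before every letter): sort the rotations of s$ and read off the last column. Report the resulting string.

rank  rotation            last
    0  $ffbfbdfbbdbdffaff  f
    1  aff$ffbfbdfbbdbdff  f
    2  bbdbdffaff$ffbfbdf  f
    3  bdbdffaff$ffbfbdfb  b
    4  bdfbbdbdffaff$ffbf  f
    5  bdffaff$ffbfbdfbbd  d
    6  bfbdfbbdbdffaff$ff  f
    7  dbdffaff$ffbfbdfbb  b
    8  dfbbdbdffaff$ffbfb  b
    9  dffaff$ffbfbdfbbdb  b
   10  f$ffbfbdfbbdbdffaf  f
   11  faff$ffbfbdfbbdbdf  f
   12  fbbdbdffaff$ffbfbd  d
   13  fbdfbbdbdffaff$ffb  b
   14  fbfbdfbbdbdffaff$f  f
   15  ff$ffbfbdfbbdbdffa  a
   16  ffaff$ffbfbdfbbdbd  d
   17  ffbfbdfbbdbdffaff$  $

fffbfdfbbbffdbfad$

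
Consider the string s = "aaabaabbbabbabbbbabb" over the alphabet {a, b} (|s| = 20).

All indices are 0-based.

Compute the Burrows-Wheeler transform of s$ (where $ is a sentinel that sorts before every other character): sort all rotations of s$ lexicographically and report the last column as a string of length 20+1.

rank  rotation               last
    0  $aaabaabbbabbabbbbabb  b
    1  aaabaabbbabbabbbbabb$  $
    2  aabaabbbabbabbbbabb$a  a
    3  aabbbabbabbbbabb$aaab  b
    4  abaabbbabbabbbbabb$aa  a
    5  abb$aaabaabbbabbabbbb  b
    6  abbabbbbabb$aaabaabbb  b
    7  abbbabbabbbbabb$aaaba  a
    8  abbbbabb$aaabaabbbabb  b
    9  b$aaabaabbbabbabbbbab  b
   10  baabbbabbabbbbabb$aaa  a
   11  babb$aaabaabbbabbabbb  b
   12  babbabbbbabb$aaabaabb  b
   13  babbbbabb$aaabaabbbab  b
   14  bb$aaabaabbbabbabbbba  a
   15  bbabb$aaabaabbbabbabb  b
   16  bbabbabbbbabb$aaabaab  b
   17  bbabbbbabb$aaabaabbba  a
   18  bbbabb$aaabaabbbabbab  b
   19  bbbabbabbbbabb$aaabaa  a
   20  bbbbabb$aaabaabbbabba  a

b$ababbabbabbbabbabaa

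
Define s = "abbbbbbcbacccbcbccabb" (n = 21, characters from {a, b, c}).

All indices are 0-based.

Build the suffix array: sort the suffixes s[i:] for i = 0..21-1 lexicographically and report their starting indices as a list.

rank | idx | suffix
   0 |  18 | abb
   1 |   0 | abbbbbbcbacccbcbccabb
   2 |   9 | acccbcbccabb
   3 |  20 | b
   4 |   8 | bacccbcbccabb
   5 |  19 | bb
   6 |   1 | bbbbbbcbacccbcbccabb
   7 |   2 | bbbbbcbacccbcbccabb
   8 |   3 | bbbbcbacccbcbccabb
   9 |   4 | bbbcbacccbcbccabb
  10 |   5 | bbcbacccbcbccabb
  11 |   6 | bcbacccbcbccabb
  12 |  13 | bcbccabb
  13 |  15 | bccabb
  14 |  17 | cabb
  15 |   7 | cbacccbcbccabb
  16 |  12 | cbcbccabb
  17 |  14 | cbccabb
  18 |  16 | ccabb
  19 |  11 | ccbcbccabb
  20 |  10 | cccbcbccabb

[18, 0, 9, 20, 8, 19, 1, 2, 3, 4, 5, 6, 13, 15, 17, 7, 12, 14, 16, 11, 10]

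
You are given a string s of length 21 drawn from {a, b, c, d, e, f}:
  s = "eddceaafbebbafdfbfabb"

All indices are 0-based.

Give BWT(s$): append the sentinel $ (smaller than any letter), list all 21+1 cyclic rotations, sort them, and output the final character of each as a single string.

rank  rotation                last
    0  $eddceaafbebbafdfbfabb  b
    1  aafbebbafdfbfabb$eddce  e
    2  abb$eddceaafbebbafdfbf  f
    3  afbebbafdfbfabb$eddcea  a
    4  afdfbfabb$eddceaafbebb  b
    5  b$eddceaafbebbafdfbfab  b
    6  bafdfbfabb$eddceaafbeb  b
    7  bb$eddceaafbebbafdfbfa  a
    8  bbafdfbfabb$eddceaafbe  e
    9  bebbafdfbfabb$eddceaaf  f
   10  bfabb$eddceaafbebbafdf  f
   11  ceaafbebbafdfbfabb$edd  d
   12  dceaafbebbafdfbfabb$ed  d
   13  ddceaafbebbafdfbfabb$e  e
   14  dfbfabb$eddceaafbebbaf  f
   15  eaafbebbafdfbfabb$eddc  c
   16  ebbafdfbfabb$eddceaafb  b
   17  eddceaafbebbafdfbfabb$  $
   18  fabb$eddceaafbebbafdfb  b
   19  fbebbafdfbfabb$eddceaa  a
   20  fbfabb$eddceaafbebbafd  d
   21  fdfbfabb$eddceaafbebba  a

befabbbaeffddefcb$bada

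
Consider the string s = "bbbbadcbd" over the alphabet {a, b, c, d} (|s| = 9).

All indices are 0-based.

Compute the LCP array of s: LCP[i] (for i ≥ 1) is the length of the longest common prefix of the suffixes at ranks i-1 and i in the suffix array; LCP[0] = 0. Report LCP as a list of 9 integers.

sorted suffixes:
  #0 SA[0]=4  'adcbd'
  #1 SA[1]=3  'badcbd'
  #2 SA[2]=2  'bbadcbd'
  #3 SA[3]=1  'bbbadcbd'
  #4 SA[4]=0  'bbbbadcbd'
  #5 SA[5]=7  'bd'
  #6 SA[6]=6  'cbd'
  #7 SA[7]=8  'd'
  #8 SA[8]=5  'dcbd'

SA = [4, 3, 2, 1, 0, 7, 6, 8, 5]
[i] adj suffixes → lcp
  [1] 4/3 → 0 ('')
  [2] 3/2 → 1 ('b')
  [3] 2/1 → 2 ('bb')
  [4] 1/0 → 3 ('bbb')
  [5] 0/7 → 1 ('b')
  [6] 7/6 → 0 ('')
  [7] 6/8 → 0 ('')
  [8] 8/5 → 1 ('d')

[0, 0, 1, 2, 3, 1, 0, 0, 1]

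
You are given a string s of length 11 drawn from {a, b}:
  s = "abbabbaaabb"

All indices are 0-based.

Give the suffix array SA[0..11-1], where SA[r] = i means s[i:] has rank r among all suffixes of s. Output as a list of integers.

sorted suffixes:
  #0 SA[0]=6  'aaabb'
  #1 SA[1]=7  'aabb'
  #2 SA[2]=8  'abb'
  #3 SA[3]=3  'abbaaabb'
  #4 SA[4]=0  'abbabbaaabb'
  #5 SA[5]=10  'b'
  #6 SA[6]=5  'baaabb'
  #7 SA[7]=2  'babbaaabb'
  #8 SA[8]=9  'bb'
  #9 SA[9]=4  'bbaaabb'
  #10 SA[10]=1  'bbabbaaabb'

[6, 7, 8, 3, 0, 10, 5, 2, 9, 4, 1]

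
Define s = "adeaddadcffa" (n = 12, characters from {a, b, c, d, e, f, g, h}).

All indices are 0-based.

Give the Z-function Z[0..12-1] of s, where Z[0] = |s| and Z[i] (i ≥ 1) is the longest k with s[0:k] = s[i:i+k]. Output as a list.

[12, 0, 0, 2, 0, 0, 2, 0, 0, 0, 0, 1]

Z[0]=12
i=1: fresh scan; Z[1]=0
i=2: fresh scan; Z[2]=0
i=3: fresh scan; Z[3]=2 grow→box=[3,5)
i=4: min(r-i=1, Z[1]=0)=0; Z[4]=0
i=5: fresh scan; Z[5]=0
i=6: fresh scan; Z[6]=2 grow→box=[6,8)
i=7: min(r-i=1, Z[1]=0)=0; Z[7]=0
i=8: fresh scan; Z[8]=0
i=9: fresh scan; Z[9]=0
i=10: fresh scan; Z[10]=0
i=11: fresh scan; Z[11]=1 grow→box=[11,12)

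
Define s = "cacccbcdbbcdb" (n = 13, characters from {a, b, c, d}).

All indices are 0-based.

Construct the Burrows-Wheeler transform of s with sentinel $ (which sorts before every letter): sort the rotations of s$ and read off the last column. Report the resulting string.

rank  rotation        last
    0  $cacccbcdbbcdb  b
    1  acccbcdbbcdb$c  c
    2  b$cacccbcdbbcd  d
    3  bbcdb$cacccbcd  d
    4  bcdb$cacccbcdb  b
    5  bcdbbcdb$caccc  c
    6  cacccbcdbbcdb$  $
    7  cbcdbbcdb$cacc  c
    8  ccbcdbbcdb$cac  c
    9  cccbcdbbcdb$ca  a
   10  cdb$cacccbcdbb  b
   11  cdbbcdb$cacccb  b
   12  db$cacccbcdbbc  c
   13  dbbcdb$cacccbc  c

bcddbc$ccabbcc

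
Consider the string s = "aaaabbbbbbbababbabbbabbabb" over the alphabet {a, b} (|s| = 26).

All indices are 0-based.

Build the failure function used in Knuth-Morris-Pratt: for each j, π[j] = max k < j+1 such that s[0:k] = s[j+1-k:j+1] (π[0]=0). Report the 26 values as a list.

[0, 1, 2, 3, 0, 0, 0, 0, 0, 0, 0, 1, 0, 1, 0, 0, 1, 0, 0, 0, 1, 0, 0, 1, 0, 0]

π[0] = 0
j=1 s[j]='a': π[1]=1 (border 'a')
j=2 s[j]='a': π[2]=2 (border 'aa')
j=3 s[j]='a': π[3]=3 (border 'aaa')
j=4 s[j]='b': k: 3→2→1→0; π[4]=0 (border '')
j=5 s[j]='b': π[5]=0 (border '')
j=6 s[j]='b': π[6]=0 (border '')
j=7 s[j]='b': π[7]=0 (border '')
j=8 s[j]='b': π[8]=0 (border '')
j=9 s[j]='b': π[9]=0 (border '')
j=10 s[j]='b': π[10]=0 (border '')
j=11 s[j]='a': π[11]=1 (border 'a')
j=12 s[j]='b': k: 1→0; π[12]=0 (border '')
j=13 s[j]='a': π[13]=1 (border 'a')
j=14 s[j]='b': k: 1→0; π[14]=0 (border '')
j=15 s[j]='b': π[15]=0 (border '')
j=16 s[j]='a': π[16]=1 (border 'a')
j=17 s[j]='b': k: 1→0; π[17]=0 (border '')
j=18 s[j]='b': π[18]=0 (border '')
j=19 s[j]='b': π[19]=0 (border '')
j=20 s[j]='a': π[20]=1 (border 'a')
j=21 s[j]='b': k: 1→0; π[21]=0 (border '')
j=22 s[j]='b': π[22]=0 (border '')
j=23 s[j]='a': π[23]=1 (border 'a')
j=24 s[j]='b': k: 1→0; π[24]=0 (border '')
j=25 s[j]='b': π[25]=0 (border '')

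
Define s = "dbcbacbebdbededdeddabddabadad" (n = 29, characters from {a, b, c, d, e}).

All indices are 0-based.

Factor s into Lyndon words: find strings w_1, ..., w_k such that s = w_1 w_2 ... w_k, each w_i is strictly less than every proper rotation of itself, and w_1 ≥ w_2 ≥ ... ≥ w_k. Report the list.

emit factor 1: 'd' (i=0, period=1)
emit factor 2: 'bc' (i=1, period=2)
emit factor 3: 'b' (i=3, period=1)
emit factor 4: 'acbebdbededdedd' (i=4, period=15)
emit factor 5: 'abdd' (i=19, period=4)
emit factor 6: 'abadad' (i=23, period=6)

["d", "bc", "b", "acbebdbededdedd", "abdd", "abadad"]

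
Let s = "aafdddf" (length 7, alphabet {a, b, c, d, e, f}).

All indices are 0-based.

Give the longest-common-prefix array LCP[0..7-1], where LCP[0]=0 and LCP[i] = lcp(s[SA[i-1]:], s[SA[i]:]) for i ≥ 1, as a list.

rank | idx | suffix
   0 |   0 | aafdddf
   1 |   1 | afdddf
   2 |   3 | dddf
   3 |   4 | ddf
   4 |   5 | df
   5 |   6 | f
   6 |   2 | fdddf

SA = [0, 1, 3, 4, 5, 6, 2]
[i] adj suffixes → lcp
  [1] 0/1 → 1 ('a')
  [2] 1/3 → 0 ('')
  [3] 3/4 → 2 ('dd')
  [4] 4/5 → 1 ('d')
  [5] 5/6 → 0 ('')
  [6] 6/2 → 1 ('f')

[0, 1, 0, 2, 1, 0, 1]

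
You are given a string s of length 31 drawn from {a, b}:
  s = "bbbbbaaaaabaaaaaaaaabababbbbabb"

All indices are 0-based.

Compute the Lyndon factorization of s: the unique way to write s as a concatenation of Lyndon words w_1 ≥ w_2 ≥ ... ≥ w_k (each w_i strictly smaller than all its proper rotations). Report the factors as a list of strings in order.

emit factor 1: 'b' (i=0, period=1)
emit factor 2: 'b' (i=1, period=1)
emit factor 3: 'b' (i=2, period=1)
emit factor 4: 'b' (i=3, period=1)
emit factor 5: 'b' (i=4, period=1)
emit factor 6: 'aaaaab' (i=5, period=6)
emit factor 7: 'aaaaaaaaabababbbbabb' (i=11, period=20)

["b", "b", "b", "b", "b", "aaaaab", "aaaaaaaaabababbbbabb"]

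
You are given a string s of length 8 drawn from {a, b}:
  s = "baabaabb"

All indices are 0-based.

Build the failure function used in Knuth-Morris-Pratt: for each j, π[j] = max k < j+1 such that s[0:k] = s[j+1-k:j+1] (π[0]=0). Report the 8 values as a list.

[0, 0, 0, 1, 2, 3, 4, 1]

π[0] = 0
j=1 s[j]='a': π[1]=0 (border '')
j=2 s[j]='a': π[2]=0 (border '')
j=3 s[j]='b': π[3]=1 (border 'b')
j=4 s[j]='a': π[4]=2 (border 'ba')
j=5 s[j]='a': π[5]=3 (border 'baa')
j=6 s[j]='b': π[6]=4 (border 'baab')
j=7 s[j]='b': k: 4→1→0; π[7]=1 (border 'b')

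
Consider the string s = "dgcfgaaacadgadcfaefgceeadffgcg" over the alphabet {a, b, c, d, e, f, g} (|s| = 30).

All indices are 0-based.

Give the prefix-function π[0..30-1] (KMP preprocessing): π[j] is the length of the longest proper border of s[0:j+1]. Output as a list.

π[0] = 0
j=1 s[j]='g': π[1]=0 (border '')
j=2 s[j]='c': π[2]=0 (border '')
j=3 s[j]='f': π[3]=0 (border '')
j=4 s[j]='g': π[4]=0 (border '')
j=5 s[j]='a': π[5]=0 (border '')
j=6 s[j]='a': π[6]=0 (border '')
j=7 s[j]='a': π[7]=0 (border '')
j=8 s[j]='c': π[8]=0 (border '')
j=9 s[j]='a': π[9]=0 (border '')
j=10 s[j]='d': π[10]=1 (border 'd')
j=11 s[j]='g': π[11]=2 (border 'dg')
j=12 s[j]='a': k: 2→0; π[12]=0 (border '')
j=13 s[j]='d': π[13]=1 (border 'd')
j=14 s[j]='c': k: 1→0; π[14]=0 (border '')
j=15 s[j]='f': π[15]=0 (border '')
j=16 s[j]='a': π[16]=0 (border '')
j=17 s[j]='e': π[17]=0 (border '')
j=18 s[j]='f': π[18]=0 (border '')
j=19 s[j]='g': π[19]=0 (border '')
j=20 s[j]='c': π[20]=0 (border '')
j=21 s[j]='e': π[21]=0 (border '')
j=22 s[j]='e': π[22]=0 (border '')
j=23 s[j]='a': π[23]=0 (border '')
j=24 s[j]='d': π[24]=1 (border 'd')
j=25 s[j]='f': k: 1→0; π[25]=0 (border '')
j=26 s[j]='f': π[26]=0 (border '')
j=27 s[j]='g': π[27]=0 (border '')
j=28 s[j]='c': π[28]=0 (border '')
j=29 s[j]='g': π[29]=0 (border '')

[0, 0, 0, 0, 0, 0, 0, 0, 0, 0, 1, 2, 0, 1, 0, 0, 0, 0, 0, 0, 0, 0, 0, 0, 1, 0, 0, 0, 0, 0]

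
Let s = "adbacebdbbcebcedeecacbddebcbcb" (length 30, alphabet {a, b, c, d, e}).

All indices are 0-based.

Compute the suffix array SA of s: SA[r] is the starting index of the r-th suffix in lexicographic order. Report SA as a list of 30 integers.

rank | idx | suffix
   0 |  19 | acbddebcbcb
   1 |   3 | acebdbbcebcedeecacbddebcbcb
   2 |   0 | adbacebdbbcebcedeecacbddebcbcb
   3 |  29 | b
   4 |   2 | bacebdbbcebcedeecacbddebcbcb
   5 |   8 | bbcebcedeecacbddebcbcb
   6 |  27 | bcb
   7 |  25 | bcbcb
   8 |   9 | bcebcedeecacbddebcbcb
   9 |  12 | bcedeecacbddebcbcb
  10 |   6 | bdbbcebcedeecacbddebcbcb
  11 |  21 | bddebcbcb
  12 |  18 | cacbddebcbcb
  13 |  28 | cb
  14 |  26 | cbcb
  15 |  20 | cbddebcbcb
  16 |  10 | cebcedeecacbddebcbcb
  17 |   4 | cebdbbcebcedeecacbddebcbcb
  18 |  13 | cedeecacbddebcbcb
  19 |   1 | dbacebdbbcebcedeecacbddebcbcb
  20 |   7 | dbbcebcedeecacbddebcbcb
  21 |  22 | ddebcbcb
  22 |  23 | debcbcb
  23 |  15 | deecacbddebcbcb
  24 |  24 | ebcbcb
  25 |  11 | ebcedeecacbddebcbcb
  26 |   5 | ebdbbcebcedeecacbddebcbcb
  27 |  17 | ecacbddebcbcb
  28 |  14 | edeecacbddebcbcb
  29 |  16 | eecacbddebcbcb

[19, 3, 0, 29, 2, 8, 27, 25, 9, 12, 6, 21, 18, 28, 26, 20, 10, 4, 13, 1, 7, 22, 23, 15, 24, 11, 5, 17, 14, 16]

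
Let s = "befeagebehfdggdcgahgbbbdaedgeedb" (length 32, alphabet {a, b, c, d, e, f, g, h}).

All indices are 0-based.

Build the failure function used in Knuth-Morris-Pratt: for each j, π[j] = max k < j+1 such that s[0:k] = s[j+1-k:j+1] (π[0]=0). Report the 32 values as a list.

[0, 0, 0, 0, 0, 0, 0, 1, 2, 0, 0, 0, 0, 0, 0, 0, 0, 0, 0, 0, 1, 1, 1, 0, 0, 0, 0, 0, 0, 0, 0, 1]

π[0] = 0
j=1 s[j]='e': π[1]=0 (border '')
j=2 s[j]='f': π[2]=0 (border '')
j=3 s[j]='e': π[3]=0 (border '')
j=4 s[j]='a': π[4]=0 (border '')
j=5 s[j]='g': π[5]=0 (border '')
j=6 s[j]='e': π[6]=0 (border '')
j=7 s[j]='b': π[7]=1 (border 'b')
j=8 s[j]='e': π[8]=2 (border 'be')
j=9 s[j]='h': k: 2→0; π[9]=0 (border '')
j=10 s[j]='f': π[10]=0 (border '')
j=11 s[j]='d': π[11]=0 (border '')
j=12 s[j]='g': π[12]=0 (border '')
j=13 s[j]='g': π[13]=0 (border '')
j=14 s[j]='d': π[14]=0 (border '')
j=15 s[j]='c': π[15]=0 (border '')
j=16 s[j]='g': π[16]=0 (border '')
j=17 s[j]='a': π[17]=0 (border '')
j=18 s[j]='h': π[18]=0 (border '')
j=19 s[j]='g': π[19]=0 (border '')
j=20 s[j]='b': π[20]=1 (border 'b')
j=21 s[j]='b': k: 1→0; π[21]=1 (border 'b')
j=22 s[j]='b': k: 1→0; π[22]=1 (border 'b')
j=23 s[j]='d': k: 1→0; π[23]=0 (border '')
j=24 s[j]='a': π[24]=0 (border '')
j=25 s[j]='e': π[25]=0 (border '')
j=26 s[j]='d': π[26]=0 (border '')
j=27 s[j]='g': π[27]=0 (border '')
j=28 s[j]='e': π[28]=0 (border '')
j=29 s[j]='e': π[29]=0 (border '')
j=30 s[j]='d': π[30]=0 (border '')
j=31 s[j]='b': π[31]=1 (border 'b')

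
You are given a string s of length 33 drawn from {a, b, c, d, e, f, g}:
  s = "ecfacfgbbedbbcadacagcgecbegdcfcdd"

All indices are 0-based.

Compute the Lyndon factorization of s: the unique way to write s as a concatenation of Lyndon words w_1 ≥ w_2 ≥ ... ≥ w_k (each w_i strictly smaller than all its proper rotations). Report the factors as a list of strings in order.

["e", "cf", "acfgbbedbbcad", "acagcgecbegdcfcdd"]

emit factor 1: 'e' (i=0, period=1)
emit factor 2: 'cf' (i=1, period=2)
emit factor 3: 'acfgbbedbbcad' (i=3, period=13)
emit factor 4: 'acagcgecbegdcfcdd' (i=16, period=17)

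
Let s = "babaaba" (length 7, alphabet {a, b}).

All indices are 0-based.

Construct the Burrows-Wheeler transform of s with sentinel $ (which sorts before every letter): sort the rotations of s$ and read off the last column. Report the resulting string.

abbabaa$

rank  rotation  last
    0  $babaaba  a
    1  a$babaab  b
    2  aaba$bab  b
    3  aba$baba  a
    4  abaaba$b  b
    5  ba$babaa  a
    6  baaba$ba  a
    7  babaaba$  $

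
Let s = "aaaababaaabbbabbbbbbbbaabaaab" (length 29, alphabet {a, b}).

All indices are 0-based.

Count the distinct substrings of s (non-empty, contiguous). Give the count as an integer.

rank | idx | suffix
   0 |   0 | aaaababaaabbbabbbbbbbbaabaaab
   1 |  25 | aaab
   2 |   1 | aaababaaabbbabbbbbbbbaabaaab
   3 |   7 | aaabbbabbbbbbbbaabaaab
   4 |  26 | aab
   5 |  22 | aabaaab
   6 |   2 | aababaaabbbabbbbbbbbaabaaab
   7 |   8 | aabbbabbbbbbbbaabaaab
   8 |  27 | ab
   9 |  23 | abaaab
  10 |   5 | abaaabbbabbbbbbbbaabaaab
  11 |   3 | ababaaabbbabbbbbbbbaabaaab
  12 |   9 | abbbabbbbbbbbaabaaab
  13 |  13 | abbbbbbbbaabaaab
  14 |  28 | b
  15 |  24 | baaab
  16 |   6 | baaabbbabbbbbbbbaabaaab
  17 |  21 | baabaaab
  18 |   4 | babaaabbbabbbbbbbbaabaaab
  19 |  12 | babbbbbbbbaabaaab
  20 |  20 | bbaabaaab
  21 |  11 | bbabbbbbbbbaabaaab
  22 |  19 | bbbaabaaab
  23 |  10 | bbbabbbbbbbbaabaaab
  24 |  18 | bbbbaabaaab
  25 |  17 | bbbbbaabaaab
  26 |  16 | bbbbbbaabaaab
  27 |  15 | bbbbbbbaabaaab
  28 |  14 | bbbbbbbbaabaaab

SA = [0, 25, 1, 7, 26, 22, 2, 8, 27, 23, 5, 3, 9, 13, 28, 24, 6, 21, 4, 12, 20, 11, 19, 10, 18, 17, 16, 15, 14]
rank  pair      lcp
   1  s[0:],s[25:]  3  'aaa'
   2  s[25:],s[1:]  4  'aaab'
   3  s[1:],s[7:]  4  'aaab'
   4  s[7:],s[26:]  2  'aa'
   5  s[26:],s[22:]  3  'aab'
   6  s[22:],s[2:]  4  'aaba'
   7  s[2:],s[8:]  3  'aab'
   8  s[8:],s[27:]  1  'a'
   9  s[27:],s[23:]  2  'ab'
  10  s[23:],s[5:]  6  'abaaab'
  11  s[5:],s[3:]  3  'aba'
  12  s[3:],s[9:]  2  'ab'
  13  s[9:],s[13:]  4  'abbb'
  14  s[13:],s[28:]  0  ''
  15  s[28:],s[24:]  1  'b'
  16  s[24:],s[6:]  5  'baaab'
  17  s[6:],s[21:]  3  'baa'
  18  s[21:],s[4:]  2  'ba'
  19  s[4:],s[12:]  3  'bab'
  20  s[12:],s[20:]  1  'b'
  21  s[20:],s[11:]  3  'bba'
  22  s[11:],s[19:]  2  'bb'
  23  s[19:],s[10:]  4  'bbba'
  24  s[10:],s[18:]  3  'bbb'
  25  s[18:],s[17:]  4  'bbbb'
  26  s[17:],s[16:]  5  'bbbbb'
  27  s[16:],s[15:]  6  'bbbbbb'
  28  s[15:],s[14:]  7  'bbbbbbb'

n(n+1)/2 = 29·30/2 = 435
Σ LCP = 0 + 3 + 4 + 4 + 2 + 3 + 4 + 3 + 1 + 2 + 6 + 3 + 2 + 4 + 0 + 1 + 5 + 3 + 2 + 3 + 1 + 3 + 2 + 4 + 3 + 4 + 5 + 6 + 7 = 90
distinct = 435 − 90 = 345

345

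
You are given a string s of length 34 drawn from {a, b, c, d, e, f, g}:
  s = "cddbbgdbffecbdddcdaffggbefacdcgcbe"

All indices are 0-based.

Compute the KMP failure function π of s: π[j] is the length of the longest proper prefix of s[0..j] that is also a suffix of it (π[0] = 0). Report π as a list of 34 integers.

π[0] = 0
j=1 s[j]='d': π[1]=0 (border '')
j=2 s[j]='d': π[2]=0 (border '')
j=3 s[j]='b': π[3]=0 (border '')
j=4 s[j]='b': π[4]=0 (border '')
j=5 s[j]='g': π[5]=0 (border '')
j=6 s[j]='d': π[6]=0 (border '')
j=7 s[j]='b': π[7]=0 (border '')
j=8 s[j]='f': π[8]=0 (border '')
j=9 s[j]='f': π[9]=0 (border '')
j=10 s[j]='e': π[10]=0 (border '')
j=11 s[j]='c': π[11]=1 (border 'c')
j=12 s[j]='b': k: 1→0; π[12]=0 (border '')
j=13 s[j]='d': π[13]=0 (border '')
j=14 s[j]='d': π[14]=0 (border '')
j=15 s[j]='d': π[15]=0 (border '')
j=16 s[j]='c': π[16]=1 (border 'c')
j=17 s[j]='d': π[17]=2 (border 'cd')
j=18 s[j]='a': k: 2→0; π[18]=0 (border '')
j=19 s[j]='f': π[19]=0 (border '')
j=20 s[j]='f': π[20]=0 (border '')
j=21 s[j]='g': π[21]=0 (border '')
j=22 s[j]='g': π[22]=0 (border '')
j=23 s[j]='b': π[23]=0 (border '')
j=24 s[j]='e': π[24]=0 (border '')
j=25 s[j]='f': π[25]=0 (border '')
j=26 s[j]='a': π[26]=0 (border '')
j=27 s[j]='c': π[27]=1 (border 'c')
j=28 s[j]='d': π[28]=2 (border 'cd')
j=29 s[j]='c': k: 2→0; π[29]=1 (border 'c')
j=30 s[j]='g': k: 1→0; π[30]=0 (border '')
j=31 s[j]='c': π[31]=1 (border 'c')
j=32 s[j]='b': k: 1→0; π[32]=0 (border '')
j=33 s[j]='e': π[33]=0 (border '')

[0, 0, 0, 0, 0, 0, 0, 0, 0, 0, 0, 1, 0, 0, 0, 0, 1, 2, 0, 0, 0, 0, 0, 0, 0, 0, 0, 1, 2, 1, 0, 1, 0, 0]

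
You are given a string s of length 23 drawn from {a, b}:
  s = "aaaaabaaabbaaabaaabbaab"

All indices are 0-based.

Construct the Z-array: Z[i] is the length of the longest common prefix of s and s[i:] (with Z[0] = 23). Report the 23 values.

[23, 4, 3, 2, 1, 0, 3, 2, 1, 0, 0, 3, 2, 1, 0, 3, 2, 1, 0, 0, 2, 1, 0]

Z[0]=23
i=1: fresh scan; Z[1]=4 scan→box=[1,5)
i=2: min(r-i=3, Z[1]=4)=3; Z[2]=3
i=3: min(r-i=2, Z[2]=3)=2; Z[3]=2
i=4: min(r-i=1, Z[3]=2)=1; Z[4]=1
i=5: fresh scan; Z[5]=0
i=6: fresh scan; Z[6]=3 scan→box=[6,9)
i=7: min(r-i=2, Z[1]=4)=2; Z[7]=2
i=8: min(r-i=1, Z[2]=3)=1; Z[8]=1
i=9: fresh scan; Z[9]=0
i=10: fresh scan; Z[10]=0
i=11: fresh scan; Z[11]=3 scan→box=[11,14)
i=12: min(r-i=2, Z[1]=4)=2; Z[12]=2
i=13: min(r-i=1, Z[2]=3)=1; Z[13]=1
i=14: fresh scan; Z[14]=0
i=15: fresh scan; Z[15]=3 scan→box=[15,18)
i=16: min(r-i=2, Z[1]=4)=2; Z[16]=2
i=17: min(r-i=1, Z[2]=3)=1; Z[17]=1
i=18: fresh scan; Z[18]=0
i=19: fresh scan; Z[19]=0
i=20: fresh scan; Z[20]=2 scan→box=[20,22)
i=21: min(r-i=1, Z[1]=4)=1; Z[21]=1
i=22: fresh scan; Z[22]=0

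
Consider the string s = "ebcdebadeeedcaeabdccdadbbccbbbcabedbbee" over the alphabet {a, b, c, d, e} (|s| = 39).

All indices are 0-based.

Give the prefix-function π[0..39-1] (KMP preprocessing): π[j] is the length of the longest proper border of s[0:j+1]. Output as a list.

π[0] = 0
j=1 s[j]='b': π[1]=0 (border '')
j=2 s[j]='c': π[2]=0 (border '')
j=3 s[j]='d': π[3]=0 (border '')
j=4 s[j]='e': π[4]=1 (border 'e')
j=5 s[j]='b': π[5]=2 (border 'eb')
j=6 s[j]='a': k: 2→0; π[6]=0 (border '')
j=7 s[j]='d': π[7]=0 (border '')
j=8 s[j]='e': π[8]=1 (border 'e')
j=9 s[j]='e': k: 1→0; π[9]=1 (border 'e')
j=10 s[j]='e': k: 1→0; π[10]=1 (border 'e')
j=11 s[j]='d': k: 1→0; π[11]=0 (border '')
j=12 s[j]='c': π[12]=0 (border '')
j=13 s[j]='a': π[13]=0 (border '')
j=14 s[j]='e': π[14]=1 (border 'e')
j=15 s[j]='a': k: 1→0; π[15]=0 (border '')
j=16 s[j]='b': π[16]=0 (border '')
j=17 s[j]='d': π[17]=0 (border '')
j=18 s[j]='c': π[18]=0 (border '')
j=19 s[j]='c': π[19]=0 (border '')
j=20 s[j]='d': π[20]=0 (border '')
j=21 s[j]='a': π[21]=0 (border '')
j=22 s[j]='d': π[22]=0 (border '')
j=23 s[j]='b': π[23]=0 (border '')
j=24 s[j]='b': π[24]=0 (border '')
j=25 s[j]='c': π[25]=0 (border '')
j=26 s[j]='c': π[26]=0 (border '')
j=27 s[j]='b': π[27]=0 (border '')
j=28 s[j]='b': π[28]=0 (border '')
j=29 s[j]='b': π[29]=0 (border '')
j=30 s[j]='c': π[30]=0 (border '')
j=31 s[j]='a': π[31]=0 (border '')
j=32 s[j]='b': π[32]=0 (border '')
j=33 s[j]='e': π[33]=1 (border 'e')
j=34 s[j]='d': k: 1→0; π[34]=0 (border '')
j=35 s[j]='b': π[35]=0 (border '')
j=36 s[j]='b': π[36]=0 (border '')
j=37 s[j]='e': π[37]=1 (border 'e')
j=38 s[j]='e': k: 1→0; π[38]=1 (border 'e')

[0, 0, 0, 0, 1, 2, 0, 0, 1, 1, 1, 0, 0, 0, 1, 0, 0, 0, 0, 0, 0, 0, 0, 0, 0, 0, 0, 0, 0, 0, 0, 0, 0, 1, 0, 0, 0, 1, 1]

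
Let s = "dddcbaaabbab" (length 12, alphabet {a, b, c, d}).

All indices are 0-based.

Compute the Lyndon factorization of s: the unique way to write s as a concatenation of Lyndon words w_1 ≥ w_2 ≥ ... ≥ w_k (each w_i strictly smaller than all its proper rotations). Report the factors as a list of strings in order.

["d", "d", "d", "c", "b", "aaabbab"]

emit factor 1: 'd' (i=0, period=1)
emit factor 2: 'd' (i=1, period=1)
emit factor 3: 'd' (i=2, period=1)
emit factor 4: 'c' (i=3, period=1)
emit factor 5: 'b' (i=4, period=1)
emit factor 6: 'aaabbab' (i=5, period=7)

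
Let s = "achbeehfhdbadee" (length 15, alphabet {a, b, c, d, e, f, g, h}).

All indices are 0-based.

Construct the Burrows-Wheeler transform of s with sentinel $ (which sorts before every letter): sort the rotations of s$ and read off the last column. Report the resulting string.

rank  rotation          last
    0  $achbeehfhdbadee  e
    1  achbeehfhdbadee$  $
    2  adee$achbeehfhdb  b
    3  badee$achbeehfhd  d
    4  beehfhdbadee$ach  h
    5  chbeehfhdbadee$a  a
    6  dbadee$achbeehfh  h
    7  dee$achbeehfhdba  a
    8  e$achbeehfhdbade  e
    9  ee$achbeehfhdbad  d
   10  eehfhdbadee$achb  b
   11  ehfhdbadee$achbe  e
   12  fhdbadee$achbeeh  h
   13  hbeehfhdbadee$ac  c
   14  hdbadee$achbeehf  f
   15  hfhdbadee$achbee  e

e$bdhahaedbehcfe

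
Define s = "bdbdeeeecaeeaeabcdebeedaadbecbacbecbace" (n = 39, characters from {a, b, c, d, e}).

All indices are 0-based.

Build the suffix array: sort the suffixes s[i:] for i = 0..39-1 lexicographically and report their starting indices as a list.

[23, 14, 30, 36, 24, 12, 9, 29, 35, 15, 0, 2, 26, 32, 19, 8, 28, 34, 31, 16, 37, 22, 1, 25, 17, 3, 38, 13, 11, 18, 7, 27, 33, 21, 10, 6, 20, 5, 4]

rank→(start, suffix):
  0 → (23, 'aadbecbacbecbace')
  1 → (14, 'abcdebeedaadbecbacbecbace')
  2 → (30, 'acbecbace')
  3 → (36, 'ace')
  4 → (24, 'adbecbacbecbace')
  5 → (12, 'aeabcdebeedaadbecbacbecbace')
  6 → (9, 'aeeaeabcdebeedaadbecbacbecbace')
  7 → (29, 'bacbecbace')
  8 → (35, 'bace')
  9 → (15, 'bcdebeedaadbecbacbecbace')
  10 → (0, 'bdbdeeeecaeeaeabcdebeedaadbecbacbecbace')
  11 → (2, 'bdeeeecaeeaeabcdebeedaadbecbacbecbace')
  12 → (26, 'becbacbecbace')
  13 → (32, 'becbace')
  14 → (19, 'beedaadbecbacbecbace')
  15 → (8, 'caeeaeabcdebeedaadbecbacbecbace')
  16 → (28, 'cbacbecbace')
  17 → (34, 'cbace')
  18 → (31, 'cbecbace')
  19 → (16, 'cdebeedaadbecbacbecbace')
  20 → (37, 'ce')
  21 → (22, 'daadbecbacbecbace')
  22 → (1, 'dbdeeeecaeeaeabcdebeedaadbecbacbecbace')
  23 → (25, 'dbecbacbecbace')
  24 → (17, 'debeedaadbecbacbecbace')
  25 → (3, 'deeeecaeeaeabcdebeedaadbecbacbecbace')
  26 → (38, 'e')
  27 → (13, 'eabcdebeedaadbecbacbecbace')
  28 → (11, 'eaeabcdebeedaadbecbacbecbace')
  29 → (18, 'ebeedaadbecbacbecbace')
  30 → (7, 'ecaeeaeabcdebeedaadbecbacbecbace')
  31 → (27, 'ecbacbecbace')
  32 → (33, 'ecbace')
  33 → (21, 'edaadbecbacbecbace')
  34 → (10, 'eeaeabcdebeedaadbecbacbecbace')
  35 → (6, 'eecaeeaeabcdebeedaadbecbacbecbace')
  36 → (20, 'eedaadbecbacbecbace')
  37 → (5, 'eeecaeeaeabcdebeedaadbecbacbecbace')
  38 → (4, 'eeeecaeeaeabcdebeedaadbecbacbecbace')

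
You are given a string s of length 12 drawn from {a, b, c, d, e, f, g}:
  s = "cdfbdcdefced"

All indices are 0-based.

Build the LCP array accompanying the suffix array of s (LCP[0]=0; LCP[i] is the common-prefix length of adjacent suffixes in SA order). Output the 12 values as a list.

rank→(start, suffix):
  0 → (3, 'bdcdefced')
  1 → (5, 'cdefced')
  2 → (0, 'cdfbdcdefced')
  3 → (9, 'ced')
  4 → (11, 'd')
  5 → (4, 'dcdefced')
  6 → (6, 'defced')
  7 → (1, 'dfbdcdefced')
  8 → (10, 'ed')
  9 → (7, 'efced')
  10 → (2, 'fbdcdefced')
  11 → (8, 'fced')

SA = [3, 5, 0, 9, 11, 4, 6, 1, 10, 7, 2, 8]
[i] adj suffixes → lcp
  [1] 3/5 → 0 ('')
  [2] 5/0 → 2 ('cd')
  [3] 0/9 → 1 ('c')
  [4] 9/11 → 0 ('')
  [5] 11/4 → 1 ('d')
  [6] 4/6 → 1 ('d')
  [7] 6/1 → 1 ('d')
  [8] 1/10 → 0 ('')
  [9] 10/7 → 1 ('e')
  [10] 7/2 → 0 ('')
  [11] 2/8 → 1 ('f')

[0, 0, 2, 1, 0, 1, 1, 1, 0, 1, 0, 1]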